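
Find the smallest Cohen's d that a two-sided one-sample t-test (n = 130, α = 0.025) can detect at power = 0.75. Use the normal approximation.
d ≈ 0.26

Minimum detectable effect (one-sample t-test, normal approximation):
d = (z_{α/2} + z_β) / √n
d = (2.241 + 0.674) / √130
d = 2.916 / 11.402
d ≈ 0.26

By Cohen's convention (0.2 small / 0.5 medium / 0.8 large): small effect.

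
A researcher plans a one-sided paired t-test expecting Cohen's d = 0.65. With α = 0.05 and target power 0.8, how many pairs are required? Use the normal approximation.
n = 15 pairs

Sample size formula (paired t-test, normal approximation):
n = ((z_α + z_β) / d)²

z_α = 1.645 (for α = 0.05, one-sided)
z_β = 0.842 (for power = 0.8)
d = 0.65

n = ((1.645 + 0.842) / 0.65)²
n = (3.826)²
n ≈ 14.64
Round up to the next whole number: n = 15 pairs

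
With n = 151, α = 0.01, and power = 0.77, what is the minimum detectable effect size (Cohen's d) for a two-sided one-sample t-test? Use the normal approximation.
d ≈ 0.27

Minimum detectable effect (one-sample t-test, normal approximation):
d = (z_{α/2} + z_β) / √n
d = (2.576 + 0.739) / √151
d = 3.315 / 12.288
d ≈ 0.27

By Cohen's convention (0.2 small / 0.5 medium / 0.8 large): small effect.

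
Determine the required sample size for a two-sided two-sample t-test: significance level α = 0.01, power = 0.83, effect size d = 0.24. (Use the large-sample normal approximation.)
n = 433 per group

Sample size formula (two-sample t-test, normal approximation):
n = 2 · ((z_{α/2} + z_β) / d)²

z_{α/2} = 2.576 (for α = 0.01, two-sided)
z_β = 0.954 (for power = 0.83)
d = 0.24

n = 2 · ((2.576 + 0.954) / 0.24)²
n = 2 · (14.708)²
n ≈ 432.65
Round up to the next whole number: n = 433 per group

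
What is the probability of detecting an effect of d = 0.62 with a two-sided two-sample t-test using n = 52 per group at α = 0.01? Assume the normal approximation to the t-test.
Power ≈ 0.72

Power calculation (two-sample t-test, normal approximation):
z_β = d · √(n/2) - z_{α/2}
z_β = 0.62 · √(52/2) - 2.576
z_β = 0.62 · 5.099 - 2.576
z_β = 0.586

Power = Φ(z_β) = Φ(0.586) ≈ 0.721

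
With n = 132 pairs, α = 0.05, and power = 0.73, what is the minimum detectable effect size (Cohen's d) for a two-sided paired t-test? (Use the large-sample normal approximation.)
d ≈ 0.22

Minimum detectable effect (paired t-test, normal approximation):
d = (z_{α/2} + z_β) / √n
d = (1.960 + 0.613) / √132
d = 2.573 / 11.489
d ≈ 0.22

By Cohen's convention (0.2 small / 0.5 medium / 0.8 large): small effect.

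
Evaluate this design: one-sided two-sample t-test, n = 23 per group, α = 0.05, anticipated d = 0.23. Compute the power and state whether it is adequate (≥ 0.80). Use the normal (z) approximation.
Power ≈ 0.19; the study is underpowered (power < 0.80)

Power calculation (two-sample t-test, normal approximation):
z_β = d · √(n/2) - z_α
z_β = 0.23 · √(23/2) - 1.645
z_β = 0.23 · 3.391 - 1.645
z_β = -0.865

Power = Φ(z_β) = Φ(-0.865) ≈ 0.194

Effect size d = 0.23 is small by Cohen's convention (0.2/0.5/0.8).

Threshold: power ≥ 0.80 is conventionally adequate.
Power ≈ 0.19 → the study is underpowered (power < 0.80).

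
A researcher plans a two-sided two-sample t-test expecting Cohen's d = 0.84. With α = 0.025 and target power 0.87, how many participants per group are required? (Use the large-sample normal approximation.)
n = 33 per group

Sample size formula (two-sample t-test, normal approximation):
n = 2 · ((z_{α/2} + z_β) / d)²

z_{α/2} = 2.241 (for α = 0.025, two-sided)
z_β = 1.126 (for power = 0.87)
d = 0.84

n = 2 · ((2.241 + 1.126) / 0.84)²
n = 2 · (4.008)²
n ≈ 32.13
Round up to the next whole number: n = 33 per group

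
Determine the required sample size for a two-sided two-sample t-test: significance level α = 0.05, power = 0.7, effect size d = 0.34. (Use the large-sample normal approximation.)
n = 107 per group

Sample size formula (two-sample t-test, normal approximation):
n = 2 · ((z_{α/2} + z_β) / d)²

z_{α/2} = 1.960 (for α = 0.05, two-sided)
z_β = 0.524 (for power = 0.7)
d = 0.34

n = 2 · ((1.960 + 0.524) / 0.34)²
n = 2 · (7.306)²
n ≈ 106.76
Round up to the next whole number: n = 107 per group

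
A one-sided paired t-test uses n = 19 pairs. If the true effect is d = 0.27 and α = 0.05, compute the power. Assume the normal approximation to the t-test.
Power ≈ 0.32

Power calculation (paired t-test, normal approximation):
z_β = d · √n - z_α
z_β = 0.27 · √19 - 1.645
z_β = 0.27 · 4.359 - 1.645
z_β = -0.468

Power = Φ(z_β) = Φ(-0.468) ≈ 0.320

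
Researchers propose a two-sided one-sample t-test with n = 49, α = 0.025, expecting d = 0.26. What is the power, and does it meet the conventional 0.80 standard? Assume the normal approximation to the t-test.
Power ≈ 0.34; the study is underpowered (power < 0.80)

Power calculation (one-sample t-test, normal approximation):
z_β = d · √n - z_{α/2}
z_β = 0.26 · √49 - 2.241
z_β = 0.26 · 7.000 - 2.241
z_β = -0.421

Power = Φ(z_β) = Φ(-0.421) ≈ 0.337

Effect size d = 0.26 is small by Cohen's convention (0.2/0.5/0.8).

Threshold: power ≥ 0.80 is conventionally adequate.
Power ≈ 0.34 → the study is underpowered (power < 0.80).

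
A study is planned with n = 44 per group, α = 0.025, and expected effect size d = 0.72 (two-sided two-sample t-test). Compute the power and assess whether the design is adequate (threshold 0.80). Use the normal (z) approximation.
Power ≈ 0.87; the study is adequately powered (power ≥ 0.80)

Power calculation (two-sample t-test, normal approximation):
z_β = d · √(n/2) - z_{α/2}
z_β = 0.72 · √(44/2) - 2.241
z_β = 0.72 · 4.690 - 2.241
z_β = 1.136

Power = Φ(z_β) = Φ(1.136) ≈ 0.872

Effect size d = 0.72 is medium by Cohen's convention (0.2/0.5/0.8).

Threshold: power ≥ 0.80 is conventionally adequate.
Power ≈ 0.87 → the study is adequately powered (power ≥ 0.80).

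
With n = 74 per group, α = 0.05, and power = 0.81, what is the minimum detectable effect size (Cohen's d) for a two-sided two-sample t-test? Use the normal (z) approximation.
d ≈ 0.47

Minimum detectable effect (two-sample t-test, normal approximation):
d = (z_{α/2} + z_β) / √(n/2)
d = (1.960 + 0.878) / √(74/2)
d = 2.838 / 6.083
d ≈ 0.47

By Cohen's convention (0.2 small / 0.5 medium / 0.8 large): small effect.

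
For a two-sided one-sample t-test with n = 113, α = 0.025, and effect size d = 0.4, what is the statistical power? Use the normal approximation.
Power ≈ 0.98

Power calculation (one-sample t-test, normal approximation):
z_β = d · √n - z_{α/2}
z_β = 0.4 · √113 - 2.241
z_β = 0.4 · 10.630 - 2.241
z_β = 2.011

Power = Φ(z_β) = Φ(2.011) ≈ 0.978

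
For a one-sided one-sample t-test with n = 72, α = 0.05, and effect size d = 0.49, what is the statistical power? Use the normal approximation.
Power ≈ 0.99

Power calculation (one-sample t-test, normal approximation):
z_β = d · √n - z_α
z_β = 0.49 · √72 - 1.645
z_β = 0.49 · 8.485 - 1.645
z_β = 2.513

Power = Φ(z_β) = Φ(2.513) ≈ 0.994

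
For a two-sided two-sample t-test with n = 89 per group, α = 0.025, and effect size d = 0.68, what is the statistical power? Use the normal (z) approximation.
Power ≈ 0.99

Power calculation (two-sample t-test, normal approximation):
z_β = d · √(n/2) - z_{α/2}
z_β = 0.68 · √(89/2) - 2.241
z_β = 0.68 · 6.671 - 2.241
z_β = 2.295

Power = Φ(z_β) = Φ(2.295) ≈ 0.989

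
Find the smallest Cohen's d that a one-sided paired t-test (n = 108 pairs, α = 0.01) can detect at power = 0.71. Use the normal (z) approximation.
d ≈ 0.28

Minimum detectable effect (paired t-test, normal approximation):
d = (z_α + z_β) / √n
d = (2.326 + 0.553) / √108
d = 2.880 / 10.392
d ≈ 0.28

By Cohen's convention (0.2 small / 0.5 medium / 0.8 large): small effect.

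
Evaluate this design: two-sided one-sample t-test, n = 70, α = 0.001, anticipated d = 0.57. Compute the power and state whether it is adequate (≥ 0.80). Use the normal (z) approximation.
Power ≈ 0.93; the study is adequately powered (power ≥ 0.80)

Power calculation (one-sample t-test, normal approximation):
z_β = d · √n - z_{α/2}
z_β = 0.57 · √70 - 3.291
z_β = 0.57 · 8.367 - 3.291
z_β = 1.478

Power = Φ(z_β) = Φ(1.478) ≈ 0.930

Effect size d = 0.57 is medium by Cohen's convention (0.2/0.5/0.8).

Threshold: power ≥ 0.80 is conventionally adequate.
Power ≈ 0.93 → the study is adequately powered (power ≥ 0.80).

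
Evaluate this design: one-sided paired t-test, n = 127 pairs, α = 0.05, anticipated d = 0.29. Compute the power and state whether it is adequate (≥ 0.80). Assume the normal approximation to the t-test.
Power ≈ 0.95; the study is adequately powered (power ≥ 0.80)

Power calculation (paired t-test, normal approximation):
z_β = d · √n - z_α
z_β = 0.29 · √127 - 1.645
z_β = 0.29 · 11.269 - 1.645
z_β = 1.623

Power = Φ(z_β) = Φ(1.623) ≈ 0.948

Effect size d = 0.29 is small by Cohen's convention (0.2/0.5/0.8).

Threshold: power ≥ 0.80 is conventionally adequate.
Power ≈ 0.95 → the study is adequately powered (power ≥ 0.80).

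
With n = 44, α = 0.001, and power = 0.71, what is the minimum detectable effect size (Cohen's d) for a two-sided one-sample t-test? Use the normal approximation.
d ≈ 0.58

Minimum detectable effect (one-sample t-test, normal approximation):
d = (z_{α/2} + z_β) / √n
d = (3.291 + 0.553) / √44
d = 3.844 / 6.633
d ≈ 0.58

By Cohen's convention (0.2 small / 0.5 medium / 0.8 large): medium effect.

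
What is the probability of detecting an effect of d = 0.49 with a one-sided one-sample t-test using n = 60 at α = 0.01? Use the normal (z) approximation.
Power ≈ 0.93

Power calculation (one-sample t-test, normal approximation):
z_β = d · √n - z_α
z_β = 0.49 · √60 - 2.326
z_β = 0.49 · 7.746 - 2.326
z_β = 1.469

Power = Φ(z_β) = Φ(1.469) ≈ 0.929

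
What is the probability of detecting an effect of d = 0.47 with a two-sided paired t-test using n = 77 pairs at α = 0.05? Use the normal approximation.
Power ≈ 0.98

Power calculation (paired t-test, normal approximation):
z_β = d · √n - z_{α/2}
z_β = 0.47 · √77 - 1.960
z_β = 0.47 · 8.775 - 1.960
z_β = 2.164

Power = Φ(z_β) = Φ(2.164) ≈ 0.985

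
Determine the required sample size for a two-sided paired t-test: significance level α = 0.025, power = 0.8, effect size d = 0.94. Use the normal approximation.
n = 11 pairs

Sample size formula (paired t-test, normal approximation):
n = ((z_{α/2} + z_β) / d)²

z_{α/2} = 2.241 (for α = 0.025, two-sided)
z_β = 0.842 (for power = 0.8)
d = 0.94

n = ((2.241 + 0.842) / 0.94)²
n = (3.280)²
n ≈ 10.76
Round up to the next whole number: n = 11 pairs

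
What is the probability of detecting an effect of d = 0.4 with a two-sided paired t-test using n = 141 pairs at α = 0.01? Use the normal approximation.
Power ≈ 0.99

Power calculation (paired t-test, normal approximation):
z_β = d · √n - z_{α/2}
z_β = 0.4 · √141 - 2.576
z_β = 0.4 · 11.874 - 2.576
z_β = 2.174

Power = Φ(z_β) = Φ(2.174) ≈ 0.985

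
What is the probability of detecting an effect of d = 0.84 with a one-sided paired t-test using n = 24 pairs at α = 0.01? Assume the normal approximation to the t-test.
Power ≈ 0.96

Power calculation (paired t-test, normal approximation):
z_β = d · √n - z_α
z_β = 0.84 · √24 - 2.326
z_β = 0.84 · 4.899 - 2.326
z_β = 1.789

Power = Φ(z_β) = Φ(1.789) ≈ 0.963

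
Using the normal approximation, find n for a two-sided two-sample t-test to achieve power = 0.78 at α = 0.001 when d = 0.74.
n = 61 per group

Sample size formula (two-sample t-test, normal approximation):
n = 2 · ((z_{α/2} + z_β) / d)²

z_{α/2} = 3.291 (for α = 0.001, two-sided)
z_β = 0.772 (for power = 0.78)
d = 0.74

n = 2 · ((3.291 + 0.772) / 0.74)²
n = 2 · (5.491)²
n ≈ 60.30
Round up to the next whole number: n = 61 per group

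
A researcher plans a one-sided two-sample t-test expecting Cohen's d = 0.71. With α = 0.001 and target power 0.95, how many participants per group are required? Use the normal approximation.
n = 89 per group

Sample size formula (two-sample t-test, normal approximation):
n = 2 · ((z_α + z_β) / d)²

z_α = 3.090 (for α = 0.001, one-sided)
z_β = 1.645 (for power = 0.95)
d = 0.71

n = 2 · ((3.090 + 1.645) / 0.71)²
n = 2 · (6.669)²
n ≈ 88.95
Round up to the next whole number: n = 89 per group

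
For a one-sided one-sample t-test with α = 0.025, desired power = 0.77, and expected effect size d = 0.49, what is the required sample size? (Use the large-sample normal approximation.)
n = 31

Sample size formula (one-sample t-test, normal approximation):
n = ((z_α + z_β) / d)²

z_α = 1.960 (for α = 0.025, one-sided)
z_β = 0.739 (for power = 0.77)
d = 0.49

n = ((1.960 + 0.739) / 0.49)²
n = (5.508)²
n ≈ 30.34
Round up to the next whole number: n = 31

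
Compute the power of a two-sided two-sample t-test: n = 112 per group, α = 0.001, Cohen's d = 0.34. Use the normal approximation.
Power ≈ 0.23

Power calculation (two-sample t-test, normal approximation):
z_β = d · √(n/2) - z_{α/2}
z_β = 0.34 · √(112/2) - 3.291
z_β = 0.34 · 7.483 - 3.291
z_β = -0.746

Power = Φ(z_β) = Φ(-0.746) ≈ 0.228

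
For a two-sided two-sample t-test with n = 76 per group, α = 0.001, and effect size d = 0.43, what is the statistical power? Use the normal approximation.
Power ≈ 0.26

Power calculation (two-sample t-test, normal approximation):
z_β = d · √(n/2) - z_{α/2}
z_β = 0.43 · √(76/2) - 3.291
z_β = 0.43 · 6.164 - 3.291
z_β = -0.640

Power = Φ(z_β) = Φ(-0.640) ≈ 0.261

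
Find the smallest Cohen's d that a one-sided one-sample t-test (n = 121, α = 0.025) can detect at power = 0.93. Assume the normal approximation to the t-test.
d ≈ 0.31

Minimum detectable effect (one-sample t-test, normal approximation):
d = (z_α + z_β) / √n
d = (1.960 + 1.476) / √121
d = 3.436 / 11.000
d ≈ 0.31

By Cohen's convention (0.2 small / 0.5 medium / 0.8 large): small effect.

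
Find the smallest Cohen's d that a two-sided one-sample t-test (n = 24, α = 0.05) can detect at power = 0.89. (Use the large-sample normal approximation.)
d ≈ 0.65

Minimum detectable effect (one-sample t-test, normal approximation):
d = (z_{α/2} + z_β) / √n
d = (1.960 + 1.227) / √24
d = 3.186 / 4.899
d ≈ 0.65

By Cohen's convention (0.2 small / 0.5 medium / 0.8 large): medium effect.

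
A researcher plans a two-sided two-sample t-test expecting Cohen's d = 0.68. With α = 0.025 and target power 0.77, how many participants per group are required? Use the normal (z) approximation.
n = 39 per group

Sample size formula (two-sample t-test, normal approximation):
n = 2 · ((z_{α/2} + z_β) / d)²

z_{α/2} = 2.241 (for α = 0.025, two-sided)
z_β = 0.739 (for power = 0.77)
d = 0.68

n = 2 · ((2.241 + 0.739) / 0.68)²
n = 2 · (4.382)²
n ≈ 38.40
Round up to the next whole number: n = 39 per group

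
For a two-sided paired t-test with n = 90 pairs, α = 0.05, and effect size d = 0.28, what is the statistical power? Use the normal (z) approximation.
Power ≈ 0.76

Power calculation (paired t-test, normal approximation):
z_β = d · √n - z_{α/2}
z_β = 0.28 · √90 - 1.960
z_β = 0.28 · 9.487 - 1.960
z_β = 0.696

Power = Φ(z_β) = Φ(0.696) ≈ 0.757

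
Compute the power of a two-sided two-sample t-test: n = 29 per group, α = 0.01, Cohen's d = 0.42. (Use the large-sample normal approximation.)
Power ≈ 0.16

Power calculation (two-sample t-test, normal approximation):
z_β = d · √(n/2) - z_{α/2}
z_β = 0.42 · √(29/2) - 2.576
z_β = 0.42 · 3.808 - 2.576
z_β = -0.977

Power = Φ(z_β) = Φ(-0.977) ≈ 0.164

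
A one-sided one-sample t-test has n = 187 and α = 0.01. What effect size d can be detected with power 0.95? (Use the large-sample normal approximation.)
d ≈ 0.29

Minimum detectable effect (one-sample t-test, normal approximation):
d = (z_α + z_β) / √n
d = (2.326 + 1.645) / √187
d = 3.971 / 13.675
d ≈ 0.29

By Cohen's convention (0.2 small / 0.5 medium / 0.8 large): small effect.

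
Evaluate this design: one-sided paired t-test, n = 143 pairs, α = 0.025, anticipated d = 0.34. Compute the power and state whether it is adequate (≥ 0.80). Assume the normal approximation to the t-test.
Power ≈ 0.98; the study is adequately powered (power ≥ 0.80)

Power calculation (paired t-test, normal approximation):
z_β = d · √n - z_α
z_β = 0.34 · √143 - 1.960
z_β = 0.34 · 11.958 - 1.960
z_β = 2.106

Power = Φ(z_β) = Φ(2.106) ≈ 0.982

Effect size d = 0.34 is small by Cohen's convention (0.2/0.5/0.8).

Threshold: power ≥ 0.80 is conventionally adequate.
Power ≈ 0.98 → the study is adequately powered (power ≥ 0.80).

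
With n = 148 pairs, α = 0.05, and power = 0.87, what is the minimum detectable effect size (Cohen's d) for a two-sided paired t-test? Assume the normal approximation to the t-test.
d ≈ 0.25

Minimum detectable effect (paired t-test, normal approximation):
d = (z_{α/2} + z_β) / √n
d = (1.960 + 1.126) / √148
d = 3.086 / 12.166
d ≈ 0.25

By Cohen's convention (0.2 small / 0.5 medium / 0.8 large): small effect.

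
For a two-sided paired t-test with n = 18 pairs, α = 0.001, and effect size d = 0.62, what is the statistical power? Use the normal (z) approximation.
Power ≈ 0.25

Power calculation (paired t-test, normal approximation):
z_β = d · √n - z_{α/2}
z_β = 0.62 · √18 - 3.291
z_β = 0.62 · 4.243 - 3.291
z_β = -0.660

Power = Φ(z_β) = Φ(-0.660) ≈ 0.255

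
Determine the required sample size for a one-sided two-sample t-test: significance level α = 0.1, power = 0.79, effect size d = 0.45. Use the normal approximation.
n = 44 per group

Sample size formula (two-sample t-test, normal approximation):
n = 2 · ((z_α + z_β) / d)²

z_α = 1.282 (for α = 0.1, one-sided)
z_β = 0.806 (for power = 0.79)
d = 0.45

n = 2 · ((1.282 + 0.806) / 0.45)²
n = 2 · (4.640)²
n ≈ 43.06
Round up to the next whole number: n = 44 per group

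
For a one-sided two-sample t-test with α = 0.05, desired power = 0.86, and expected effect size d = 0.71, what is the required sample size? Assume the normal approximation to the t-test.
n = 30 per group

Sample size formula (two-sample t-test, normal approximation):
n = 2 · ((z_α + z_β) / d)²

z_α = 1.645 (for α = 0.05, one-sided)
z_β = 1.080 (for power = 0.86)
d = 0.71

n = 2 · ((1.645 + 1.080) / 0.71)²
n = 2 · (3.838)²
n ≈ 29.46
Round up to the next whole number: n = 30 per group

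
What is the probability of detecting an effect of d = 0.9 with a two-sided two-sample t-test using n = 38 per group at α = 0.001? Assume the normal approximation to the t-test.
Power ≈ 0.74

Power calculation (two-sample t-test, normal approximation):
z_β = d · √(n/2) - z_{α/2}
z_β = 0.9 · √(38/2) - 3.291
z_β = 0.9 · 4.359 - 3.291
z_β = 0.632

Power = Φ(z_β) = Φ(0.632) ≈ 0.736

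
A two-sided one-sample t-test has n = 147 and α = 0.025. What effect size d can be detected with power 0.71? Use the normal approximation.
d ≈ 0.23

Minimum detectable effect (one-sample t-test, normal approximation):
d = (z_{α/2} + z_β) / √n
d = (2.241 + 0.553) / √147
d = 2.795 / 12.124
d ≈ 0.23

By Cohen's convention (0.2 small / 0.5 medium / 0.8 large): small effect.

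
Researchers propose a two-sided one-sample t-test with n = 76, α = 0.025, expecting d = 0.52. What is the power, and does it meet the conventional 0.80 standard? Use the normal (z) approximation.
Power ≈ 0.99; the study is adequately powered (power ≥ 0.80)

Power calculation (one-sample t-test, normal approximation):
z_β = d · √n - z_{α/2}
z_β = 0.52 · √76 - 2.241
z_β = 0.52 · 8.718 - 2.241
z_β = 2.292

Power = Φ(z_β) = Φ(2.292) ≈ 0.989

Effect size d = 0.52 is medium by Cohen's convention (0.2/0.5/0.8).

Threshold: power ≥ 0.80 is conventionally adequate.
Power ≈ 0.99 → the study is adequately powered (power ≥ 0.80).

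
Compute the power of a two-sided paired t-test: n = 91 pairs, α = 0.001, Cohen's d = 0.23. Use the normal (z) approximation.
Power ≈ 0.14

Power calculation (paired t-test, normal approximation):
z_β = d · √n - z_{α/2}
z_β = 0.23 · √91 - 3.291
z_β = 0.23 · 9.539 - 3.291
z_β = -1.096

Power = Φ(z_β) = Φ(-1.096) ≈ 0.136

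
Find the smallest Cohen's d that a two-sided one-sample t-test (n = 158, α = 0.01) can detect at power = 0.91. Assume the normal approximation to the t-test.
d ≈ 0.31

Minimum detectable effect (one-sample t-test, normal approximation):
d = (z_{α/2} + z_β) / √n
d = (2.576 + 1.341) / √158
d = 3.917 / 12.570
d ≈ 0.31

By Cohen's convention (0.2 small / 0.5 medium / 0.8 large): small effect.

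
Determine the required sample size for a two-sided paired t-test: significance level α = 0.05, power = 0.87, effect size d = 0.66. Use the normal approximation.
n = 22 pairs

Sample size formula (paired t-test, normal approximation):
n = ((z_{α/2} + z_β) / d)²

z_{α/2} = 1.960 (for α = 0.05, two-sided)
z_β = 1.126 (for power = 0.87)
d = 0.66

n = ((1.960 + 1.126) / 0.66)²
n = (4.676)²
n ≈ 21.86
Round up to the next whole number: n = 22 pairs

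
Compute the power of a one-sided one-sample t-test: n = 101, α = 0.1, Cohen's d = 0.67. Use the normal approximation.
Power ≈ 1.00

Power calculation (one-sample t-test, normal approximation):
z_β = d · √n - z_α
z_β = 0.67 · √101 - 1.282
z_β = 0.67 · 10.050 - 1.282
z_β = 5.452

Power = Φ(z_β) = Φ(5.452) ≈ 1.000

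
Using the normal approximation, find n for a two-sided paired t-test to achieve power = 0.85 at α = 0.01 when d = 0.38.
n = 91 pairs

Sample size formula (paired t-test, normal approximation):
n = ((z_{α/2} + z_β) / d)²

z_{α/2} = 2.576 (for α = 0.01, two-sided)
z_β = 1.036 (for power = 0.85)
d = 0.38

n = ((2.576 + 1.036) / 0.38)²
n = (9.505)²
n ≈ 90.35
Round up to the next whole number: n = 91 pairs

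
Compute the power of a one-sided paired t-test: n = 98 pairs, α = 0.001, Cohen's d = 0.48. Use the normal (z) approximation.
Power ≈ 0.95

Power calculation (paired t-test, normal approximation):
z_β = d · √n - z_α
z_β = 0.48 · √98 - 3.090
z_β = 0.48 · 9.899 - 3.090
z_β = 1.662

Power = Φ(z_β) = Φ(1.662) ≈ 0.952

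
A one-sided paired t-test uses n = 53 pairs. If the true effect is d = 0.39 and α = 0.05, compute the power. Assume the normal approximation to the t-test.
Power ≈ 0.88

Power calculation (paired t-test, normal approximation):
z_β = d · √n - z_α
z_β = 0.39 · √53 - 1.645
z_β = 0.39 · 7.280 - 1.645
z_β = 1.194

Power = Φ(z_β) = Φ(1.194) ≈ 0.884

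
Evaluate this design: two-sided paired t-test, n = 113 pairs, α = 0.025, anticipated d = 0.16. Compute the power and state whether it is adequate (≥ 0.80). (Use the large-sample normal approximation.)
Power ≈ 0.29; the study is underpowered (power < 0.80)

Power calculation (paired t-test, normal approximation):
z_β = d · √n - z_{α/2}
z_β = 0.16 · √113 - 2.241
z_β = 0.16 · 10.630 - 2.241
z_β = -0.541

Power = Φ(z_β) = Φ(-0.541) ≈ 0.294

Effect size d = 0.16 is very small by Cohen's convention (0.2/0.5/0.8).

Threshold: power ≥ 0.80 is conventionally adequate.
Power ≈ 0.29 → the study is underpowered (power < 0.80).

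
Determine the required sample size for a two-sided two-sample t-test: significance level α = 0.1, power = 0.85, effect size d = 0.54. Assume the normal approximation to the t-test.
n = 50 per group

Sample size formula (two-sample t-test, normal approximation):
n = 2 · ((z_{α/2} + z_β) / d)²

z_{α/2} = 1.645 (for α = 0.1, two-sided)
z_β = 1.036 (for power = 0.85)
d = 0.54

n = 2 · ((1.645 + 1.036) / 0.54)²
n = 2 · (4.965)²
n ≈ 49.30
Round up to the next whole number: n = 50 per group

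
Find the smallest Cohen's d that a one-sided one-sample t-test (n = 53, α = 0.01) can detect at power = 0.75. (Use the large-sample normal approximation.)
d ≈ 0.41

Minimum detectable effect (one-sample t-test, normal approximation):
d = (z_α + z_β) / √n
d = (2.326 + 0.674) / √53
d = 3.001 / 7.280
d ≈ 0.41

By Cohen's convention (0.2 small / 0.5 medium / 0.8 large): small effect.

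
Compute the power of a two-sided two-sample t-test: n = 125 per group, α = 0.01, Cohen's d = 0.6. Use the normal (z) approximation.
Power ≈ 0.98

Power calculation (two-sample t-test, normal approximation):
z_β = d · √(n/2) - z_{α/2}
z_β = 0.6 · √(125/2) - 2.576
z_β = 0.6 · 7.906 - 2.576
z_β = 2.168

Power = Φ(z_β) = Φ(2.168) ≈ 0.985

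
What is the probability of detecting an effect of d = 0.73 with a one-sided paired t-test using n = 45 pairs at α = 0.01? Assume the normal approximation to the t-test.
Power ≈ 0.99

Power calculation (paired t-test, normal approximation):
z_β = d · √n - z_α
z_β = 0.73 · √45 - 2.326
z_β = 0.73 · 6.708 - 2.326
z_β = 2.571

Power = Φ(z_β) = Φ(2.571) ≈ 0.995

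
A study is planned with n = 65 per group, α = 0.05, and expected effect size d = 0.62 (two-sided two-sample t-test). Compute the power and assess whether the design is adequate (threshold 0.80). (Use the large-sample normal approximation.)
Power ≈ 0.94; the study is adequately powered (power ≥ 0.80)

Power calculation (two-sample t-test, normal approximation):
z_β = d · √(n/2) - z_{α/2}
z_β = 0.62 · √(65/2) - 1.960
z_β = 0.62 · 5.701 - 1.960
z_β = 1.575

Power = Φ(z_β) = Φ(1.575) ≈ 0.942

Effect size d = 0.62 is medium by Cohen's convention (0.2/0.5/0.8).

Threshold: power ≥ 0.80 is conventionally adequate.
Power ≈ 0.94 → the study is adequately powered (power ≥ 0.80).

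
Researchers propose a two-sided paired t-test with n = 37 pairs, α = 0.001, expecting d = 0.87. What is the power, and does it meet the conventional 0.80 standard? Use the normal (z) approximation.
Power ≈ 0.98; the study is adequately powered (power ≥ 0.80)

Power calculation (paired t-test, normal approximation):
z_β = d · √n - z_{α/2}
z_β = 0.87 · √37 - 3.291
z_β = 0.87 · 6.083 - 3.291
z_β = 2.001

Power = Φ(z_β) = Φ(2.001) ≈ 0.977

Effect size d = 0.87 is large by Cohen's convention (0.2/0.5/0.8).

Threshold: power ≥ 0.80 is conventionally adequate.
Power ≈ 0.98 → the study is adequately powered (power ≥ 0.80).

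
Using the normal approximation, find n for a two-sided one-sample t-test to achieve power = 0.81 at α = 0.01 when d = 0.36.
n = 93

Sample size formula (one-sample t-test, normal approximation):
n = ((z_{α/2} + z_β) / d)²

z_{α/2} = 2.576 (for α = 0.01, two-sided)
z_β = 0.878 (for power = 0.81)
d = 0.36

n = ((2.576 + 0.878) / 0.36)²
n = (9.594)²
n ≈ 92.04
Round up to the next whole number: n = 93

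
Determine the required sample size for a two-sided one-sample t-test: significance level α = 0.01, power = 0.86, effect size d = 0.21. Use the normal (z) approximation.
n = 304

Sample size formula (one-sample t-test, normal approximation):
n = ((z_{α/2} + z_β) / d)²

z_{α/2} = 2.576 (for α = 0.01, two-sided)
z_β = 1.080 (for power = 0.86)
d = 0.21

n = ((2.576 + 1.080) / 0.21)²
n = (17.410)²
n ≈ 303.11
Round up to the next whole number: n = 304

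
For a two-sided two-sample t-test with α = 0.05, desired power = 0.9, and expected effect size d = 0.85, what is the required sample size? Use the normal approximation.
n = 30 per group

Sample size formula (two-sample t-test, normal approximation):
n = 2 · ((z_{α/2} + z_β) / d)²

z_{α/2} = 1.960 (for α = 0.05, two-sided)
z_β = 1.282 (for power = 0.9)
d = 0.85

n = 2 · ((1.960 + 1.282) / 0.85)²
n = 2 · (3.814)²
n ≈ 29.09
Round up to the next whole number: n = 30 per group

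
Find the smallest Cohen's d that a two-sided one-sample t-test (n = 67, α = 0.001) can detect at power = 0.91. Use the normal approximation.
d ≈ 0.57

Minimum detectable effect (one-sample t-test, normal approximation):
d = (z_{α/2} + z_β) / √n
d = (3.291 + 1.341) / √67
d = 4.631 / 8.185
d ≈ 0.57

By Cohen's convention (0.2 small / 0.5 medium / 0.8 large): medium effect.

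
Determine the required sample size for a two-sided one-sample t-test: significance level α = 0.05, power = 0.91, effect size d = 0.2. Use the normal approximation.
n = 273

Sample size formula (one-sample t-test, normal approximation):
n = ((z_{α/2} + z_β) / d)²

z_{α/2} = 1.960 (for α = 0.05, two-sided)
z_β = 1.341 (for power = 0.91)
d = 0.2

n = ((1.960 + 1.341) / 0.2)²
n = (16.505)²
n ≈ 272.42
Round up to the next whole number: n = 273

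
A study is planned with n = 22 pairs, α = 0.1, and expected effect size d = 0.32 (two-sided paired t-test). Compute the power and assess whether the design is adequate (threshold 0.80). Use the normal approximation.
Power ≈ 0.44; the study is underpowered (power < 0.80)

Power calculation (paired t-test, normal approximation):
z_β = d · √n - z_{α/2}
z_β = 0.32 · √22 - 1.645
z_β = 0.32 · 4.690 - 1.645
z_β = -0.144

Power = Φ(z_β) = Φ(-0.144) ≈ 0.443

Effect size d = 0.32 is small by Cohen's convention (0.2/0.5/0.8).

Threshold: power ≥ 0.80 is conventionally adequate.
Power ≈ 0.44 → the study is underpowered (power < 0.80).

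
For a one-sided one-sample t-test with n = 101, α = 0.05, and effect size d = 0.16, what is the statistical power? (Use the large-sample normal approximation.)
Power ≈ 0.49

Power calculation (one-sample t-test, normal approximation):
z_β = d · √n - z_α
z_β = 0.16 · √101 - 1.645
z_β = 0.16 · 10.050 - 1.645
z_β = -0.037

Power = Φ(z_β) = Φ(-0.037) ≈ 0.485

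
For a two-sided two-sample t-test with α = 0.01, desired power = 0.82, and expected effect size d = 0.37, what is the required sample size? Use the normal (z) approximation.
n = 179 per group

Sample size formula (two-sample t-test, normal approximation):
n = 2 · ((z_{α/2} + z_β) / d)²

z_{α/2} = 2.576 (for α = 0.01, two-sided)
z_β = 0.915 (for power = 0.82)
d = 0.37

n = 2 · ((2.576 + 0.915) / 0.37)²
n = 2 · (9.435)²
n ≈ 178.04
Round up to the next whole number: n = 179 per group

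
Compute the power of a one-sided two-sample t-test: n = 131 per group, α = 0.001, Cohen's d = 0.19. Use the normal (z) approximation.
Power ≈ 0.06

Power calculation (two-sample t-test, normal approximation):
z_β = d · √(n/2) - z_α
z_β = 0.19 · √(131/2) - 3.090
z_β = 0.19 · 8.093 - 3.090
z_β = -1.553

Power = Φ(z_β) = Φ(-1.553) ≈ 0.060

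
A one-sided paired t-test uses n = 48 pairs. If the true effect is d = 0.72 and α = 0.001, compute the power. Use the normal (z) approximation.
Power ≈ 0.97

Power calculation (paired t-test, normal approximation):
z_β = d · √n - z_α
z_β = 0.72 · √48 - 3.090
z_β = 0.72 · 6.928 - 3.090
z_β = 1.898

Power = Φ(z_β) = Φ(1.898) ≈ 0.971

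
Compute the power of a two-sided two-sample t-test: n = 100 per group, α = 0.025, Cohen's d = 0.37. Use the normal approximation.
Power ≈ 0.65

Power calculation (two-sample t-test, normal approximation):
z_β = d · √(n/2) - z_{α/2}
z_β = 0.37 · √(100/2) - 2.241
z_β = 0.37 · 7.071 - 2.241
z_β = 0.375

Power = Φ(z_β) = Φ(0.375) ≈ 0.646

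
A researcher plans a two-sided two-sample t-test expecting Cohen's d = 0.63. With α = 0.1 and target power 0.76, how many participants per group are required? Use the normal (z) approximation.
n = 28 per group

Sample size formula (two-sample t-test, normal approximation):
n = 2 · ((z_{α/2} + z_β) / d)²

z_{α/2} = 1.645 (for α = 0.1, two-sided)
z_β = 0.706 (for power = 0.76)
d = 0.63

n = 2 · ((1.645 + 0.706) / 0.63)²
n = 2 · (3.732)²
n ≈ 27.86
Round up to the next whole number: n = 28 per group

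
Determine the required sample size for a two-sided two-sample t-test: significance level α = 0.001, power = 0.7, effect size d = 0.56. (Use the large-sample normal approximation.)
n = 93 per group

Sample size formula (two-sample t-test, normal approximation):
n = 2 · ((z_{α/2} + z_β) / d)²

z_{α/2} = 3.291 (for α = 0.001, two-sided)
z_β = 0.524 (for power = 0.7)
d = 0.56

n = 2 · ((3.291 + 0.524) / 0.56)²
n = 2 · (6.813)²
n ≈ 92.83
Round up to the next whole number: n = 93 per group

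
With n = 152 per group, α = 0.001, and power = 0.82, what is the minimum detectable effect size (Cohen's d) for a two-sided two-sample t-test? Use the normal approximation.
d ≈ 0.48

Minimum detectable effect (two-sample t-test, normal approximation):
d = (z_{α/2} + z_β) / √(n/2)
d = (3.291 + 0.915) / √(152/2)
d = 4.206 / 8.718
d ≈ 0.48

By Cohen's convention (0.2 small / 0.5 medium / 0.8 large): small effect.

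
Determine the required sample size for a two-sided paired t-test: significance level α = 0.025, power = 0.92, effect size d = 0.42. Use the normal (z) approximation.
n = 76 pairs

Sample size formula (paired t-test, normal approximation):
n = ((z_{α/2} + z_β) / d)²

z_{α/2} = 2.241 (for α = 0.025, two-sided)
z_β = 1.405 (for power = 0.92)
d = 0.42

n = ((2.241 + 1.405) / 0.42)²
n = (8.681)²
n ≈ 75.36
Round up to the next whole number: n = 76 pairs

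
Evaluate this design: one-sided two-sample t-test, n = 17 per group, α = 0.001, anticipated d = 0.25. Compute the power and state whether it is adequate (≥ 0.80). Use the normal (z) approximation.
Power ≈ 0.01; the study is underpowered (power < 0.80)

Power calculation (two-sample t-test, normal approximation):
z_β = d · √(n/2) - z_α
z_β = 0.25 · √(17/2) - 3.090
z_β = 0.25 · 2.915 - 3.090
z_β = -2.361

Power = Φ(z_β) = Φ(-2.361) ≈ 0.009

Effect size d = 0.25 is small by Cohen's convention (0.2/0.5/0.8).

Threshold: power ≥ 0.80 is conventionally adequate.
Power ≈ 0.01 → the study is underpowered (power < 0.80).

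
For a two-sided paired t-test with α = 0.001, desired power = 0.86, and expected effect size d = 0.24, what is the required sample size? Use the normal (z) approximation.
n = 332 pairs

Sample size formula (paired t-test, normal approximation):
n = ((z_{α/2} + z_β) / d)²

z_{α/2} = 3.291 (for α = 0.001, two-sided)
z_β = 1.080 (for power = 0.86)
d = 0.24

n = ((3.291 + 1.080) / 0.24)²
n = (18.213)²
n ≈ 331.71
Round up to the next whole number: n = 332 pairs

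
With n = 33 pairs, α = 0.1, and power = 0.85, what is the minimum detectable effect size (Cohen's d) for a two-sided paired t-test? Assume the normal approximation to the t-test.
d ≈ 0.47

Minimum detectable effect (paired t-test, normal approximation):
d = (z_{α/2} + z_β) / √n
d = (1.645 + 1.036) / √33
d = 2.681 / 5.745
d ≈ 0.47

By Cohen's convention (0.2 small / 0.5 medium / 0.8 large): small effect.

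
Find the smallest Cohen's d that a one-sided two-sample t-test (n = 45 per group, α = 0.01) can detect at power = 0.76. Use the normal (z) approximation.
d ≈ 0.64

Minimum detectable effect (two-sample t-test, normal approximation):
d = (z_α + z_β) / √(n/2)
d = (2.326 + 0.706) / √(45/2)
d = 3.033 / 4.743
d ≈ 0.64

By Cohen's convention (0.2 small / 0.5 medium / 0.8 large): medium effect.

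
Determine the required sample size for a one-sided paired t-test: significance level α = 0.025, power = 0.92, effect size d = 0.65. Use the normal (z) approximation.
n = 27 pairs

Sample size formula (paired t-test, normal approximation):
n = ((z_α + z_β) / d)²

z_α = 1.960 (for α = 0.025, one-sided)
z_β = 1.405 (for power = 0.92)
d = 0.65

n = ((1.960 + 1.405) / 0.65)²
n = (5.177)²
n ≈ 26.80
Round up to the next whole number: n = 27 pairs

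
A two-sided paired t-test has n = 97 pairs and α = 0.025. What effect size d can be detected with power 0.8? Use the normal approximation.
d ≈ 0.31

Minimum detectable effect (paired t-test, normal approximation):
d = (z_{α/2} + z_β) / √n
d = (2.241 + 0.842) / √97
d = 3.083 / 9.849
d ≈ 0.31

By Cohen's convention (0.2 small / 0.5 medium / 0.8 large): small effect.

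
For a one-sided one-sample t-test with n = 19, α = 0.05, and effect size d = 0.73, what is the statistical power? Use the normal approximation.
Power ≈ 0.94

Power calculation (one-sample t-test, normal approximation):
z_β = d · √n - z_α
z_β = 0.73 · √19 - 1.645
z_β = 0.73 · 4.359 - 1.645
z_β = 1.537

Power = Φ(z_β) = Φ(1.537) ≈ 0.938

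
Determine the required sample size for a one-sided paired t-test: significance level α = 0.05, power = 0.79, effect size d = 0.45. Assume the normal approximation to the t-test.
n = 30 pairs

Sample size formula (paired t-test, normal approximation):
n = ((z_α + z_β) / d)²

z_α = 1.645 (for α = 0.05, one-sided)
z_β = 0.806 (for power = 0.79)
d = 0.45

n = ((1.645 + 0.806) / 0.45)²
n = (5.447)²
n ≈ 29.67
Round up to the next whole number: n = 30 pairs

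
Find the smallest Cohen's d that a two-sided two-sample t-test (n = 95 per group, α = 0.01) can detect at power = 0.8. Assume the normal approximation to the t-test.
d ≈ 0.50

Minimum detectable effect (two-sample t-test, normal approximation):
d = (z_{α/2} + z_β) / √(n/2)
d = (2.576 + 0.842) / √(95/2)
d = 3.417 / 6.892
d ≈ 0.50

By Cohen's convention (0.2 small / 0.5 medium / 0.8 large): medium effect.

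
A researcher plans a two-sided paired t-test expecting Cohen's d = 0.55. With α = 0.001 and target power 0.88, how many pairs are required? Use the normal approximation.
n = 66 pairs

Sample size formula (paired t-test, normal approximation):
n = ((z_{α/2} + z_β) / d)²

z_{α/2} = 3.291 (for α = 0.001, two-sided)
z_β = 1.175 (for power = 0.88)
d = 0.55

n = ((3.291 + 1.175) / 0.55)²
n = (8.120)²
n ≈ 65.93
Round up to the next whole number: n = 66 pairs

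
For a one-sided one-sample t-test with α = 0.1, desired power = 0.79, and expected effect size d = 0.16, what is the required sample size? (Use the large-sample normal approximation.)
n = 171

Sample size formula (one-sample t-test, normal approximation):
n = ((z_α + z_β) / d)²

z_α = 1.282 (for α = 0.1, one-sided)
z_β = 0.806 (for power = 0.79)
d = 0.16

n = ((1.282 + 0.806) / 0.16)²
n = (13.050)²
n ≈ 170.30
Round up to the next whole number: n = 171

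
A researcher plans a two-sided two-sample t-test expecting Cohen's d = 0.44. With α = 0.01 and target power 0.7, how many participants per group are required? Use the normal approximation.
n = 100 per group

Sample size formula (two-sample t-test, normal approximation):
n = 2 · ((z_{α/2} + z_β) / d)²

z_{α/2} = 2.576 (for α = 0.01, two-sided)
z_β = 0.524 (for power = 0.7)
d = 0.44

n = 2 · ((2.576 + 0.524) / 0.44)²
n = 2 · (7.045)²
n ≈ 99.26
Round up to the next whole number: n = 100 per group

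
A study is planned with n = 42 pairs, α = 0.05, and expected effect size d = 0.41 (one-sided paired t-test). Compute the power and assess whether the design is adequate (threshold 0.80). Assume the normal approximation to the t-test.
Power ≈ 0.84; the study is adequately powered (power ≥ 0.80)

Power calculation (paired t-test, normal approximation):
z_β = d · √n - z_α
z_β = 0.41 · √42 - 1.645
z_β = 0.41 · 6.481 - 1.645
z_β = 1.012

Power = Φ(z_β) = Φ(1.012) ≈ 0.844

Effect size d = 0.41 is small by Cohen's convention (0.2/0.5/0.8).

Threshold: power ≥ 0.80 is conventionally adequate.
Power ≈ 0.84 → the study is adequately powered (power ≥ 0.80).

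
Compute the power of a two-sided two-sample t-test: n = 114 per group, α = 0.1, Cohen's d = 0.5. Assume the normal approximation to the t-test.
Power ≈ 0.98

Power calculation (two-sample t-test, normal approximation):
z_β = d · √(n/2) - z_{α/2}
z_β = 0.5 · √(114/2) - 1.645
z_β = 0.5 · 7.550 - 1.645
z_β = 2.130

Power = Φ(z_β) = Φ(2.130) ≈ 0.983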